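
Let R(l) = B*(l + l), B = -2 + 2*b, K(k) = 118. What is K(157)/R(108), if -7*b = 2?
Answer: -413/1944 ≈ -0.21245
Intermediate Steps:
b = -2/7 (b = -⅐*2 = -2/7 ≈ -0.28571)
B = -18/7 (B = -2 + 2*(-2/7) = -2 - 4/7 = -18/7 ≈ -2.5714)
R(l) = -36*l/7 (R(l) = -18*(l + l)/7 = -36*l/7)
K(157)/R(108) = 118/((-36/7*108)) = 118/(-3888/7) = 118*(-7/3888) = -413/1944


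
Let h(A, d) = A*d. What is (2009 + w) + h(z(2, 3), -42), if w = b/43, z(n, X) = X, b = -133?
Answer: 80836/43 ≈ 1879.9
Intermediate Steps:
w = -133/43 ≈ -3.0930
(2009 + w) + h(z(2, 3), -42) = (2009 - 133/43) + 3*(-42) = 86254/43 - 126 = 80836/43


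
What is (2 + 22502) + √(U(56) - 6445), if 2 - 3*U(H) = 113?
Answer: 22504 + I*√6482 ≈ 22504.0 + 80.511*I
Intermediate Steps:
U(H) = -37 (U(H) = ⅔ - ⅓*113 = ⅔ - 113/3 = -37)
(2 + 22502) + √(U(56) - 6445) = (2 + 22502) + √(-37 - 6445) = 22504 + √(-6482) = 22504 + I*√6482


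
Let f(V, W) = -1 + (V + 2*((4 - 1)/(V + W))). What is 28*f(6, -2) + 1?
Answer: 183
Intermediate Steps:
f(V, W) = -1 + V + 6/(V + W) (f(V, W) = -1 + (V + 2*(3/(V + W))) = -1 + (V + 6/(V + W)) = -1 + V + 6/(V + W))
28*f(6, -2) + 1 = 28*((6 + 6**2 - 1*6 - 1*(-2) + 6*(-2))/(6 - 2)) + 1 = 28*((6 + 36 - 6 + 2 - 12)/4) + 1 = 28*((1/4)*26) + 1 = 28*(13/2) + 1 = 182 + 1 = 183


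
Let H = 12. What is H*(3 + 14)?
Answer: 204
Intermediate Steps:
H*(3 + 14) = 12*(3 + 14) = 12*17 = 204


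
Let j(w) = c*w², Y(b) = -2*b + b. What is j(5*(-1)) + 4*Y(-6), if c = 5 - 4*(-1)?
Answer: 249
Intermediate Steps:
c = 9 (c = 5 + 4 = 9)
Y(b) = -b
j(w) = 9*w²
j(5*(-1)) + 4*Y(-6) = 9*(5*(-1))² + 4*(-1*(-6)) = 9*(-5)² + 4*6 = 9*25 + 24 = 225 + 24 = 249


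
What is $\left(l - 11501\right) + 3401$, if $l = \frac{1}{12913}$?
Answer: $- \frac{104595299}{12913} \approx -8100.0$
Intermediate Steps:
$l = \frac{1}{12913} \approx 7.7441 \cdot 10^{-5}$
$\left(l - 11501\right) + 3401 = \left(\frac{1}{12913} - 11501\right) + 3401 = - \frac{148512412}{12913} + 3401 = - \frac{104595299}{12913}$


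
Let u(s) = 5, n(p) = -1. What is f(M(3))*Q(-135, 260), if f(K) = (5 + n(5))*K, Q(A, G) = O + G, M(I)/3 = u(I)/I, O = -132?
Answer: 2560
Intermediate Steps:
M(I) = 15/I (M(I) = 3*(5/I) = 15/I)
Q(A, G) = -132 + G
f(K) = 4*K (f(K) = (5 - 1)*K = 4*K)
f(M(3))*Q(-135, 260) = (4*(15/3))*(-132 + 260) = (4*(15*(⅓)))*128 = (4*5)*128 = 20*128 = 2560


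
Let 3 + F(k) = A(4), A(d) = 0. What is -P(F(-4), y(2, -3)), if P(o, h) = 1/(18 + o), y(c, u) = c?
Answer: -1/15 ≈ -0.066667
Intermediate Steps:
F(k) = -3 (F(k) = -3 + 0 = -3)
-P(F(-4), y(2, -3)) = -1/(18 - 3) = -1/15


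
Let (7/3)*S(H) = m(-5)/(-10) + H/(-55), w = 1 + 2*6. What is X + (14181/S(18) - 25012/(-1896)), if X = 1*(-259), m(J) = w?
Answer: -1746116287/84846 ≈ -20580.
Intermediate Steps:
w = 13 (w = 1 + 12 = 13)
m(J) = 13
X = -259
S(H) = -39/70 - 3*H/385 (S(H) = 3*(13/(-10) + H/(-55))/7 = 3*(13*(-⅒) + H*(-1/55))/7 = 3*(-13/10 - H/55)/7 = -39/70 - 3*H/385)
X + (14181/S(18) - 25012/(-1896)) = -259 + (14181/(-39/70 - 3/385*18) - 25012/(-1896)) = -259 + (14181/(-39/70 - 54/385) - 25012*(-1/1896)) = -259 + (14181/(-537/770) + 6253/474) = -259 + (14181*(-770/537) + 6253/474) = -259 + (-3639790/179 + 6253/474) = -259 - 1724141173/84846 = -1746116287/84846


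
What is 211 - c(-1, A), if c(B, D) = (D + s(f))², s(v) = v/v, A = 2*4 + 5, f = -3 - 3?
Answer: 15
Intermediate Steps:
f = -6
A = 13 (A = 8 + 5 = 13)
s(v) = 1
c(B, D) = (1 + D)² (c(B, D) = (D + 1)² = (1 + D)²)
211 - c(-1, A) = 211 - (1 + 13)² = 211 - 1*14² = 211 - 1*196 = 211 - 196 = 15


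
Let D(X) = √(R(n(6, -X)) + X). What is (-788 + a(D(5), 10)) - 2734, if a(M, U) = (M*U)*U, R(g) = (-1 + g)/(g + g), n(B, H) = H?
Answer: -3522 + 40*√35 ≈ -3285.4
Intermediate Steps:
R(g) = (-1 + g)/(2*g) (R(g) = (-1 + g)/((2*g)) = (-1 + g)*(1/(2*g)) = (-1 + g)/(2*g))
D(X) = √(X - (-1 - X)/(2*X)) (D(X) = √((-1 - X)/(2*((-X))) + X) = √((-1/X)*(-1 - X)/2 + X) = √(-(-1 - X)/(2*X) + X) = √(X - (-1 - X)/(2*X)))
a(M, U) = M*U²
(-788 + a(D(5), 10)) - 2734 = (-788 + (√(2 + 2/5 + 4*5)/2)*10²) - 2734 = (-788 + (√(2 + 2*(⅕) + 20)/2)*100) - 2734 = (-788 + (√(2 + ⅖ + 20)/2)*100) - 2734 = (-788 + (√(112/5)/2)*100) - 2734 = (-788 + ((4*√35/5)/2)*100) - 2734 = (-788 + (2*√35/5)*100) - 2734 = (-788 + 40*√35) - 2734 = -3522 + 40*√35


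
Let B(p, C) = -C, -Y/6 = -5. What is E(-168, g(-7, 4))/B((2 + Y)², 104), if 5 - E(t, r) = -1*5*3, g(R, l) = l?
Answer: -5/26 ≈ -0.19231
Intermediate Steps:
Y = 30 (Y = -6*(-5) = 30)
E(t, r) = 20 (E(t, r) = 5 - (-1*5)*3 = 5 - (-5)*3 = 5 - 1*(-15) = 5 + 15 = 20)
E(-168, g(-7, 4))/B((2 + Y)², 104) = 20/((-1*104)) = 20/(-104) = 20*(-1/104) = -5/26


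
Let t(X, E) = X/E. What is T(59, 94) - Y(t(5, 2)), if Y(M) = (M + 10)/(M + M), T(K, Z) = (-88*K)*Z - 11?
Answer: -976123/2 ≈ -4.8806e+5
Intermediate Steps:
T(K, Z) = -11 - 88*K*Z (T(K, Z) = -88*K*Z - 11 = -11 - 88*K*Z)
Y(M) = (10 + M)/(2*M) (Y(M) = (10 + M)/((2*M)) = (10 + M)*(1/(2*M)) = (10 + M)/(2*M))
T(59, 94) - Y(t(5, 2)) = (-11 - 88*59*94) - (10 + 5/2)/(2*(5/2)) = (-11 - 488048) - (10 + 5*(1/2))/(2*(5*(1/2))) = -488059 - (10 + 5/2)/(2*5/2) = -488059 - 2*25/(2*5*2) = -488059 - 1*5/2 = -488059 - 5/2 = -976123/2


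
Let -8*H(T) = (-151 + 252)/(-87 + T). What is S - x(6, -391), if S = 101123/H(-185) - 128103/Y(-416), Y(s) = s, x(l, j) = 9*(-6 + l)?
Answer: 91551095971/42016 ≈ 2.1790e+6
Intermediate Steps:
x(l, j) = -54 + 9*l
H(T) = -101/(8*(-87 + T)) (H(T) = -(-151 + 252)/(8*(-87 + T)) = -101/(8*(-87 + T)))
S = 91551095971/42016 (S = 101123/((-101/(-696 + 8*(-185)))) - 128103/(-416) = 101123/((-101/(-696 - 1480))) - 128103*(-1/416) = 101123/((-101/(-2176))) + 128103/416 = 101123/((-101*(-1/2176))) + 128103/416 = 101123/(101/2176) + 128103/416 = 101123*(2176/101) + 128103/416 = 220043648/101 + 128103/416 = 91551095971/42016 ≈ 2.1790e+6)
S - x(6, -391) = 91551095971/42016 - (-54 + 9*6) = 91551095971/42016 - (-54 + 54) = 91551095971/42016 - 1*0 = 91551095971/42016 + 0 = 91551095971/42016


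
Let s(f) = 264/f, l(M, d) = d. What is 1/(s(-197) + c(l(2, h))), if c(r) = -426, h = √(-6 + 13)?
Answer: -197/84186 ≈ -0.0023401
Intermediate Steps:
h = √7 ≈ 2.6458
1/(s(-197) + c(l(2, h))) = 1/(264/(-197) - 426) = 1/(264*(-1/197) - 426) = 1/(-264/197 - 426) = 1/(-84186/197) = -197/84186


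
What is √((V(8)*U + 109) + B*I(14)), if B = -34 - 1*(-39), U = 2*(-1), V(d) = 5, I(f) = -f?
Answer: √29 ≈ 5.3852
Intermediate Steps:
U = -2
B = 5 (B = -34 + 39 = 5)
√((V(8)*U + 109) + B*I(14)) = √((5*(-2) + 109) + 5*(-1*14)) = √((-10 + 109) + 5*(-14)) = √(99 - 70) = √29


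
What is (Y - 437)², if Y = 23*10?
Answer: 42849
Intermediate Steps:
Y = 230
(Y - 437)² = (230 - 437)² = (-207)² = 42849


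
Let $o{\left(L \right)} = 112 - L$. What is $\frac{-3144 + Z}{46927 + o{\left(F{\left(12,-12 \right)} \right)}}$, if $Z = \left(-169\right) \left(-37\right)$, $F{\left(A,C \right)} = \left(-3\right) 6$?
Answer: $\frac{3109}{47057} \approx 0.066069$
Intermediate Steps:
$F{\left(A,C \right)} = -18$
$Z = 6253$
$\frac{-3144 + Z}{46927 + o{\left(F{\left(12,-12 \right)} \right)}} = \frac{-3144 + 6253}{46927 + \left(112 - -18\right)} = \frac{3109}{46927 + \left(112 + 18\right)} = \frac{3109}{46927 + 130} = \frac{3109}{47057}$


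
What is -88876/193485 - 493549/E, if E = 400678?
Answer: -131104986193/77525182830 ≈ -1.6911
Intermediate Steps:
-88876/193485 - 493549/E = -88876/193485 - 493549/400678 = -131104986193/77525182830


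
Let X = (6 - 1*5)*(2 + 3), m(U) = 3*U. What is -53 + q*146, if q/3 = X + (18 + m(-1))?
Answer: 8707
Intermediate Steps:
X = 5 (X = (6 - 5)*5 = 1*5 = 5)
q = 60 (q = 3*(5 + (18 + 3*(-1))) = 3*(5 + (18 - 3)) = 3*(5 + 15) = 3*20 = 60)
-53 + q*146 = -53 + 60*146 = -53 + 8760 = 8707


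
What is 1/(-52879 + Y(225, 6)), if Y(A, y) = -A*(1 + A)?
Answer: -1/103729 ≈ -9.6405e-6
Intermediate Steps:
Y(A, y) = -A*(1 + A)
1/(-52879 + Y(225, 6)) = 1/(-52879 - 1*225*(1 + 225)) = 1/(-52879 - 1*225*226) = 1/(-52879 - 50850) = 1/(-103729) = -1/103729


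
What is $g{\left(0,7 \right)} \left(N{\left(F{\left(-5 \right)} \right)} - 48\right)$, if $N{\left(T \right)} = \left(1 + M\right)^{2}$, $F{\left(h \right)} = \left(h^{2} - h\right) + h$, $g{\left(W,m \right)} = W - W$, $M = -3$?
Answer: $0$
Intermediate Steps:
$g{\left(W,m \right)} = 0$
$F{\left(h \right)} = h^{2}$
$N{\left(T \right)} = 4$ ($N{\left(T \right)} = \left(1 - 3\right)^{2} = \left(-2\right)^{2} = 4$)
$g{\left(0,7 \right)} \left(N{\left(F{\left(-5 \right)} \right)} - 48\right) = 0 \left(4 - 48\right) = 0 \left(-44\right) = 0$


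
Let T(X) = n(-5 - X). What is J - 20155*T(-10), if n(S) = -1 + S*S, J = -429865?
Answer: -913585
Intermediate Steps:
n(S) = -1 + S²
T(X) = -1 + (-5 - X)²
J - 20155*T(-10) = -429865 - 20155*(-1 + (5 - 10)²) = -429865 - 20155*(-1 + (-5)²) = -429865 - 20155*(-1 + 25) = -429865 - 20155*24 = -429865 - 483720 = -913585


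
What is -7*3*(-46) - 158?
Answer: 808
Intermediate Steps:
-7*3*(-46) - 158 = -21*(-46) - 158 = 966 - 158 = 808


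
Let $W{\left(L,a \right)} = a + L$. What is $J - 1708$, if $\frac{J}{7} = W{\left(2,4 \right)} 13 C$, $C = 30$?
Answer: $14672$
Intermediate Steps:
$W{\left(L,a \right)} = L + a$
$J = 16380$ ($J = 7 \left(2 + 4\right) 13 \cdot 30 = 7 \cdot 6 \cdot 13 \cdot 30 = 7 \cdot 78 \cdot 30 = 7 \cdot 2340 = 16380$)
$J - 1708 = 16380 - 1708 = 14672$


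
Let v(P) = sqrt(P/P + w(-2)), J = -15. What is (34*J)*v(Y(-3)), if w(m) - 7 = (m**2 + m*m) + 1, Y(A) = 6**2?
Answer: -510*sqrt(17) ≈ -2102.8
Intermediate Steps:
Y(A) = 36
w(m) = 8 + 2*m**2 (w(m) = 7 + ((m**2 + m*m) + 1) = 7 + ((m**2 + m**2) + 1) = 7 + (2*m**2 + 1) = 7 + (1 + 2*m**2) = 8 + 2*m**2)
v(P) = sqrt(17) (v(P) = sqrt(P/P + (8 + 2*(-2)**2)) = sqrt(1 + (8 + 2*4)) = sqrt(1 + (8 + 8)) = sqrt(1 + 16) = sqrt(17))
(34*J)*v(Y(-3)) = (34*(-15))*sqrt(17) = -510*sqrt(17)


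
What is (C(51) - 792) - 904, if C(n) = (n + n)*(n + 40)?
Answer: 7586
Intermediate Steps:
C(n) = 2*n*(40 + n) (C(n) = (2*n)*(40 + n) = 2*n*(40 + n))
(C(51) - 792) - 904 = (2*51*(40 + 51) - 792) - 904 = (2*51*91 - 792) - 904 = (9282 - 792) - 904 = 8490 - 904 = 7586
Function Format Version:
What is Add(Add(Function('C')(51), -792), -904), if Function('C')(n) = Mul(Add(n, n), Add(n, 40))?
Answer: 7586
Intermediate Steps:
Function('C')(n) = Mul(2, n, Add(40, n)) (Function('C')(n) = Mul(Mul(2, n), Add(40, n)) = Mul(2, n, Add(40, n)))
Add(Add(Function('C')(51), -792), -904) = Add(Add(Mul(2, 51, Add(40, 51)), -792), -904) = Add(Add(Mul(2, 51, 91), -792), -904) = Add(Add(9282, -792), -904) = Add(8490, -904) = 7586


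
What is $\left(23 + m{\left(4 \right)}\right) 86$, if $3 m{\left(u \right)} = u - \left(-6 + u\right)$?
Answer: $2150$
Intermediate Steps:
$m{\left(u \right)} = 2$ ($m{\left(u \right)} = \frac{u - \left(-6 + u\right)}{3} = \frac{1}{3} \cdot 6 = 2$)
$\left(23 + m{\left(4 \right)}\right) 86 = \left(23 + 2\right) 86 = 25 \cdot 86 = 2150$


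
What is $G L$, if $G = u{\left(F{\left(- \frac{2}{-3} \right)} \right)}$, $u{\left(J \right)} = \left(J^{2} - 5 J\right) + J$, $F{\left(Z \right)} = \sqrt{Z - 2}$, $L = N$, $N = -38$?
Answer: $\frac{152}{3} + \frac{304 i \sqrt{3}}{3} \approx 50.667 + 175.51 i$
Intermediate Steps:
$L = -38$
$F{\left(Z \right)} = \sqrt{-2 + Z}$
$u{\left(J \right)} = J^{2} - 4 J$
$G = \frac{2 i \sqrt{3} \left(-4 + \frac{2 i \sqrt{3}}{3}\right)}{3}$ ($G = \sqrt{-2 - \frac{2}{-3}} \left(-4 + \sqrt{-2 - \frac{2}{-3}}\right) = \sqrt{-2 - - \frac{2}{3}} \left(-4 + \sqrt{-2 - - \frac{2}{3}}\right) = \sqrt{-2 + \frac{2}{3}} \left(-4 + \sqrt{-2 + \frac{2}{3}}\right) = \sqrt{- \frac{4}{3}} \left(-4 + \sqrt{- \frac{4}{3}}\right) = \frac{2 i \sqrt{3}}{3} \left(-4 + \frac{2 i \sqrt{3}}{3}\right) = \frac{2 i \sqrt{3} \left(-4 + \frac{2 i \sqrt{3}}{3}\right)}{3} \approx -1.3333 - 4.6188 i$)
$G L = \left(- \frac{4}{3} - \frac{8 i \sqrt{3}}{3}\right) \left(-38\right) = \frac{152}{3} + \frac{304 i \sqrt{3}}{3}$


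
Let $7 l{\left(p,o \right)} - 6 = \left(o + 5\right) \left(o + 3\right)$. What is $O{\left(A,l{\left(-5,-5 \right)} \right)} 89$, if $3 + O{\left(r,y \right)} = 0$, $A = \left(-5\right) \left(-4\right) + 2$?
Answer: $-267$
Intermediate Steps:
$l{\left(p,o \right)} = \frac{6}{7} + \frac{\left(3 + o\right) \left(5 + o\right)}{7}$ ($l{\left(p,o \right)} = \frac{6}{7} + \frac{\left(o + 5\right) \left(o + 3\right)}{7} = \frac{6}{7} + \frac{\left(5 + o\right) \left(3 + o\right)}{7} = \frac{6}{7} + \frac{\left(3 + o\right) \left(5 + o\right)}{7}$)
$A = 22$ ($A = 20 + 2 = 22$)
$O{\left(r,y \right)} = -3$ ($O{\left(r,y \right)} = -3 + 0 = -3$)
$O{\left(A,l{\left(-5,-5 \right)} \right)} 89 = \left(-3\right) 89 = -267$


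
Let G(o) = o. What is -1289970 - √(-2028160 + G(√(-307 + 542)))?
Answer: -1289970 - I*√(2028160 - √235) ≈ -1.29e+6 - 1424.1*I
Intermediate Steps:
-1289970 - √(-2028160 + G(√(-307 + 542))) = -1289970 - √(-2028160 + √(-307 + 542)) = -1289970 - √(-2028160 + √235)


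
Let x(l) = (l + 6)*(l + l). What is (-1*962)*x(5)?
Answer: -105820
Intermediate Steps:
x(l) = 2*l*(6 + l) (x(l) = (6 + l)*(2*l) = 2*l*(6 + l))
(-1*962)*x(5) = (-1*962)*(2*5*(6 + 5)) = -1924*5*11 = -962*110 = -105820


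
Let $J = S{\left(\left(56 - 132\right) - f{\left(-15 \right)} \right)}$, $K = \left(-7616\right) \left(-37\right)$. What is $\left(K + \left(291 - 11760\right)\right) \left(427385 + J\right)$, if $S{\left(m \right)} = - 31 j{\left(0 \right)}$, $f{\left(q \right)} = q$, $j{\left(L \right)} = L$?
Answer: $115531995355$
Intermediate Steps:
$K = 281792$
$S{\left(m \right)} = 0$ ($S{\left(m \right)} = \left(-31\right) 0 = 0$)
$J = 0$
$\left(K + \left(291 - 11760\right)\right) \left(427385 + J\right) = \left(281792 + \left(291 - 11760\right)\right) \left(427385 + 0\right) = \left(281792 + \left(291 - 11760\right)\right) 427385 = \left(281792 - 11469\right) 427385 = 270323 \cdot 427385 = 115531995355$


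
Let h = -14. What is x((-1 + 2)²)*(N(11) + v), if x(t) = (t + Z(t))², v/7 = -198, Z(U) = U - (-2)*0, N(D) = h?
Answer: -5600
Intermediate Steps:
N(D) = -14
Z(U) = U (Z(U) = U - 1*0 = U + 0 = U)
v = -1386 (v = 7*(-198) = -1386)
x(t) = 4*t² (x(t) = (t + t)² = (2*t)² = 4*t²)
x((-1 + 2)²)*(N(11) + v) = (4*((-1 + 2)²)²)*(-14 - 1386) = (4*(1²)²)*(-1400) = (4*1²)*(-1400) = (4*1)*(-1400) = 4*(-1400) = -5600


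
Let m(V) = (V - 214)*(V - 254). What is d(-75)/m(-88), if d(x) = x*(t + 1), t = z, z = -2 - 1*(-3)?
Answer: -25/17214 ≈ -0.0014523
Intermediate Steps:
z = 1 (z = -2 + 3 = 1)
t = 1
m(V) = (-254 + V)*(-214 + V) (m(V) = (-214 + V)*(-254 + V) = (-254 + V)*(-214 + V))
d(x) = 2*x (d(x) = x*(1 + 1) = x*2 = 2*x)
d(-75)/m(-88) = (2*(-75))/(54356 + (-88)² - 468*(-88)) = -150/(54356 + 7744 + 41184) = -150/103284 = -150*1/103284 = -25/17214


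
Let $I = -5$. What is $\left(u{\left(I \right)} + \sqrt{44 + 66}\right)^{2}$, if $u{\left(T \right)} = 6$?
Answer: $\left(6 + \sqrt{110}\right)^{2} \approx 271.86$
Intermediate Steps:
$\left(u{\left(I \right)} + \sqrt{44 + 66}\right)^{2} = \left(6 + \sqrt{44 + 66}\right)^{2} = \left(6 + \sqrt{110}\right)^{2}$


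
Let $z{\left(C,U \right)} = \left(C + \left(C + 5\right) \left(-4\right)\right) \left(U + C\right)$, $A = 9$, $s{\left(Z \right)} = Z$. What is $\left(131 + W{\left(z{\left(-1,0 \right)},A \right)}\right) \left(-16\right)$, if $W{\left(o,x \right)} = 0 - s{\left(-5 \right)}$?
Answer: $-2176$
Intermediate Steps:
$z{\left(C,U \right)} = \left(-20 - 3 C\right) \left(C + U\right)$ ($z{\left(C,U \right)} = \left(C + \left(5 + C\right) \left(-4\right)\right) \left(C + U\right) = \left(C - \left(20 + 4 C\right)\right) \left(C + U\right) = \left(-20 - 3 C\right) \left(C + U\right)$)
$W{\left(o,x \right)} = 5$ ($W{\left(o,x \right)} = 0 - -5 = 0 + 5 = 5$)
$\left(131 + W{\left(z{\left(-1,0 \right)},A \right)}\right) \left(-16\right) = \left(131 + 5\right) \left(-16\right) = 136 \left(-16\right) = -2176$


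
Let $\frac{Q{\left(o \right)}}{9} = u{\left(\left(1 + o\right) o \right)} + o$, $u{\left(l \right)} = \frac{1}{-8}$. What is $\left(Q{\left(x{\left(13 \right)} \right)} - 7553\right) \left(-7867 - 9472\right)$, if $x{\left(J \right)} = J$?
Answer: $\frac{1031618483}{8} \approx 1.2895 \cdot 10^{8}$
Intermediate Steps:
$u{\left(l \right)} = - \frac{1}{8}$
$Q{\left(o \right)} = - \frac{9}{8} + 9 o$ ($Q{\left(o \right)} = 9 \left(- \frac{1}{8} + o\right) = - \frac{9}{8} + 9 o$)
$\left(Q{\left(x{\left(13 \right)} \right)} - 7553\right) \left(-7867 - 9472\right) = \left(\left(- \frac{9}{8} + 9 \cdot 13\right) - 7553\right) \left(-7867 - 9472\right) = \left(\left(- \frac{9}{8} + 117\right) - 7553\right) \left(-17339\right) = \left(\frac{927}{8} - 7553\right) \left(-17339\right) = \left(- \frac{59497}{8}\right) \left(-17339\right) = \frac{1031618483}{8}$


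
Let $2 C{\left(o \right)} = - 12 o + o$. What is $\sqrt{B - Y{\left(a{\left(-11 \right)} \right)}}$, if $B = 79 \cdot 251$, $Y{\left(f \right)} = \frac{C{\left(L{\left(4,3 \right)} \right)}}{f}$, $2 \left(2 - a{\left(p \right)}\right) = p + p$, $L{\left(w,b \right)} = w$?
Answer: $\frac{\sqrt{3351387}}{13} \approx 140.82$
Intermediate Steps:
$C{\left(o \right)} = - \frac{11 o}{2}$ ($C{\left(o \right)} = \frac{- 12 o + o}{2} = \frac{\left(-11\right) o}{2} = - \frac{11 o}{2}$)
$a{\left(p \right)} = 2 - p$ ($a{\left(p \right)} = 2 - \frac{p + p}{2} = 2 - \frac{2 p}{2} = 2 - p$)
$Y{\left(f \right)} = - \frac{22}{f}$ ($Y{\left(f \right)} = \frac{\left(- \frac{11}{2}\right) 4}{f} = - \frac{22}{f}$)
$B = 19829$
$\sqrt{B - Y{\left(a{\left(-11 \right)} \right)}} = \sqrt{19829 - - \frac{22}{2 - -11}} = \sqrt{19829 - - \frac{22}{2 + 11}} = \sqrt{19829 - - \frac{22}{13}} = \sqrt{19829 + \frac{22}{13}} = \sqrt{\frac{257799}{13}} = \frac{\sqrt{3351387}}{13}$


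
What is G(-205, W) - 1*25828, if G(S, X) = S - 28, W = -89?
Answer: -26061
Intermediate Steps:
G(S, X) = -28 + S
G(-205, W) - 1*25828 = (-28 - 205) - 1*25828 = -233 - 25828 = -26061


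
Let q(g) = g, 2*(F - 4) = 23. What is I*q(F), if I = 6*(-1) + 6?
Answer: 0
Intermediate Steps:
F = 31/2 (F = 4 + (½)*23 = 4 + 23/2 = 31/2 ≈ 15.500)
I = 0 (I = -6 + 6 = 0)
I*q(F) = 0*(31/2) = 0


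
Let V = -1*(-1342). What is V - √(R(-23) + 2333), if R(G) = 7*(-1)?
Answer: 1342 - √2326 ≈ 1293.8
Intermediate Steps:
V = 1342
R(G) = -7
V - √(R(-23) + 2333) = 1342 - √(-7 + 2333) = 1342 - √2326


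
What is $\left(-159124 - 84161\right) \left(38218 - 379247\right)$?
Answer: $82967240265$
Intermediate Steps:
$\left(-159124 - 84161\right) \left(38218 - 379247\right) = \left(-243285\right) \left(-341029\right) = 82967240265$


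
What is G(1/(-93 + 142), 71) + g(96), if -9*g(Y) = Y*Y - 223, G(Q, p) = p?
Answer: -8354/9 ≈ -928.22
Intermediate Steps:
g(Y) = 223/9 - Y²/9 (g(Y) = -(Y*Y - 223)/9 = -(Y² - 223)/9 = -(-223 + Y²)/9 = 223/9 - Y²/9)
G(1/(-93 + 142), 71) + g(96) = 71 + (223/9 - ⅑*96²) = 71 + (223/9 - ⅑*9216) = 71 + (223/9 - 1024) = 71 - 8993/9 = -8354/9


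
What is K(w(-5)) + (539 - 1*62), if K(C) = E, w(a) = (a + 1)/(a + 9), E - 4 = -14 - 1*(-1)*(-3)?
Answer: 464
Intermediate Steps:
E = -13 (E = 4 + (-14 - 1*(-1)*(-3)) = 4 + (-14 - (-1)*(-3)) = 4 + (-14 - 1*3) = 4 + (-14 - 3) = 4 - 17 = -13)
w(a) = (1 + a)/(9 + a)
K(C) = -13
K(w(-5)) + (539 - 1*62) = -13 + (539 - 1*62) = -13 + (539 - 62) = -13 + 477 = 464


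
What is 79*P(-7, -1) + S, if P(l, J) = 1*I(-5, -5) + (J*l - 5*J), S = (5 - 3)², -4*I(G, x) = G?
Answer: 4203/4 ≈ 1050.8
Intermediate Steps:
I(G, x) = -G/4
S = 4 (S = 2² = 4)
P(l, J) = 5/4 - 5*J + J*l (P(l, J) = 1*(-¼*(-5)) + (J*l - 5*J) = 1*(5/4) + (-5*J + J*l) = 5/4 + (-5*J + J*l) = 5/4 - 5*J + J*l)
79*P(-7, -1) + S = 79*(5/4 - 5*(-1) - 1*(-7)) + 4 = 79*(5/4 + 5 + 7) + 4 = 79*(53/4) + 4 = 4187/4 + 4 = 4203/4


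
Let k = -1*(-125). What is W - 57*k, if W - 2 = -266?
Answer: -7389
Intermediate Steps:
W = -264 (W = 2 - 266 = -264)
k = 125
W - 57*k = -264 - 57*125 = -264 - 7125 = -7389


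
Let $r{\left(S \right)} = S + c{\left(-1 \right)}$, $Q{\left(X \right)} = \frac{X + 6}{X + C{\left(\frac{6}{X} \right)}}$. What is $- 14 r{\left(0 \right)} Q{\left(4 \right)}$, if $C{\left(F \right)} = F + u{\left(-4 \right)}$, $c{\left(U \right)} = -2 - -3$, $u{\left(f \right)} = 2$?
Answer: $- \frac{56}{3} \approx -18.667$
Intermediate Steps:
$c{\left(U \right)} = 1$ ($c{\left(U \right)} = -2 + 3 = 1$)
$C{\left(F \right)} = 2 + F$ ($C{\left(F \right)} = F + 2 = 2 + F$)
$Q{\left(X \right)} = \frac{6 + X}{2 + X + \frac{6}{X}}$ ($Q{\left(X \right)} = \frac{X + 6}{X + \left(2 + \frac{6}{X}\right)} = \frac{6 + X}{2 + X + \frac{6}{X}}$)
$r{\left(S \right)} = 1 + S$ ($r{\left(S \right)} = S + 1 = 1 + S$)
$- 14 r{\left(0 \right)} Q{\left(4 \right)} = - 14 \left(1 + 0\right) \frac{4 \left(6 + 4\right)}{6 + 4^{2} + 2 \cdot 4} = \left(-14\right) 1 \cdot 4 \frac{1}{6 + 16 + 8} \cdot 10 = - 14 \cdot 4 \cdot \frac{1}{30} \cdot 10 = \left(-14\right) \frac{4}{3} = - \frac{56}{3}$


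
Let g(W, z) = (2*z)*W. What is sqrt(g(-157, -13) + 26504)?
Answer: sqrt(30586) ≈ 174.89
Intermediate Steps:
g(W, z) = 2*W*z
sqrt(g(-157, -13) + 26504) = sqrt(2*(-157)*(-13) + 26504) = sqrt(4082 + 26504) = sqrt(30586)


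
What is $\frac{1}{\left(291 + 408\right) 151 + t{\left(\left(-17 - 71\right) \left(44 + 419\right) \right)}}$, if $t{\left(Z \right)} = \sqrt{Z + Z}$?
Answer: $\frac{105549}{11140672889} - \frac{4 i \sqrt{5093}}{11140672889} \approx 9.4742 \cdot 10^{-6} - 2.5623 \cdot 10^{-8} i$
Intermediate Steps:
$t{\left(Z \right)} = \sqrt{2} \sqrt{Z}$ ($t{\left(Z \right)} = \sqrt{2 Z} = \sqrt{2} \sqrt{Z}$)
$\frac{1}{\left(291 + 408\right) 151 + t{\left(\left(-17 - 71\right) \left(44 + 419\right) \right)}} = \frac{1}{\left(291 + 408\right) 151 + \sqrt{2} \sqrt{\left(-17 - 71\right) \left(44 + 419\right)}} = \frac{1}{699 \cdot 151 + \sqrt{2} \sqrt{\left(-88\right) 463}} = \frac{1}{105549 + \sqrt{2} \sqrt{-40744}} = \frac{1}{105549 + \sqrt{2} \cdot 2 i \sqrt{10186}} = \frac{1}{105549 + 4 i \sqrt{5093}}$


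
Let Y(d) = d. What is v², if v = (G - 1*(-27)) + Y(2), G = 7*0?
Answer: 841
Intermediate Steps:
G = 0
v = 29 (v = (0 - 1*(-27)) + 2 = (0 + 27) + 2 = 27 + 2 = 29)
v² = 29² = 841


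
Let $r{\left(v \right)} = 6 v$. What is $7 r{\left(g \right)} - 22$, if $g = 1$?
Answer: $20$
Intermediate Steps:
$7 r{\left(g \right)} - 22 = 7 \cdot 6 \cdot 1 - 22 = 7 \cdot 6 - 22 = 42 - 22 = 20$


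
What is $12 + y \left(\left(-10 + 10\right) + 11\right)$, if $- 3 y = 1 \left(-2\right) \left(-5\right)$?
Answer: $- \frac{74}{3} \approx -24.667$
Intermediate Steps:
$y = - \frac{10}{3}$ ($y = - \frac{1 \left(-2\right) \left(-5\right)}{3} = - \frac{\left(-2\right) \left(-5\right)}{3} = \left(- \frac{1}{3}\right) 10 = - \frac{10}{3} \approx -3.3333$)
$12 + y \left(\left(-10 + 10\right) + 11\right) = 12 - \frac{10 \left(\left(-10 + 10\right) + 11\right)}{3} = 12 - \frac{10 \left(0 + 11\right)}{3} = 12 - \frac{110}{3} = - \frac{74}{3}$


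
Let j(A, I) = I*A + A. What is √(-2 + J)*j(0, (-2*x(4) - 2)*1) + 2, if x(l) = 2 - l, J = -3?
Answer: 2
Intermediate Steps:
j(A, I) = A + A*I (j(A, I) = A*I + A = A + A*I)
√(-2 + J)*j(0, (-2*x(4) - 2)*1) + 2 = √(-2 - 3)*(0*(1 + (-2*(2 - 1*4) - 2)*1)) + 2 = √(-5)*(0*(1 + (-2*(2 - 4) - 2)*1)) + 2 = (I*√5)*(0*(1 + (-2*(-2) - 2)*1)) + 2 = (I*√5)*(0*(1 + (4 - 2)*1)) + 2 = (I*√5)*(0*(1 + 2*1)) + 2 = (I*√5)*(0*(1 + 2)) + 2 = (I*√5)*(0*3) + 2 = (I*√5)*0 + 2 = 0 + 2 = 2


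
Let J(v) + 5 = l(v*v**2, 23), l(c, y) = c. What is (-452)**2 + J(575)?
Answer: 190313674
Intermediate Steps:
J(v) = -5 + v**3 (J(v) = -5 + v*v**2 = -5 + v**3)
(-452)**2 + J(575) = (-452)**2 + (-5 + 575**3) = 204304 + (-5 + 190109375) = 204304 + 190109370 = 190313674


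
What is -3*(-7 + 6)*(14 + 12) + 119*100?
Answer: 11978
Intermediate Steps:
-3*(-7 + 6)*(14 + 12) + 119*100 = -(-3)*26 + 11900 = -3*(-26) + 11900 = 78 + 11900 = 11978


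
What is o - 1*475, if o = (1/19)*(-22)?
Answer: -9047/19 ≈ -476.16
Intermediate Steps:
o = -22/19 (o = (1*(1/19))*(-22) = (1/19)*(-22) = -22/19 ≈ -1.1579)
o - 1*475 = -22/19 - 1*475 = -22/19 - 475 = -9047/19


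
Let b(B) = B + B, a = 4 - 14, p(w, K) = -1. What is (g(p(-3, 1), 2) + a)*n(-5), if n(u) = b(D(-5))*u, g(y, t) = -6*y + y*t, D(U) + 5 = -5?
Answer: -600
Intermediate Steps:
a = -10
D(U) = -10 (D(U) = -5 - 5 = -10)
b(B) = 2*B
g(y, t) = -6*y + t*y
n(u) = -20*u (n(u) = (2*(-10))*u = -20*u)
(g(p(-3, 1), 2) + a)*n(-5) = (-(-6 + 2) - 10)*(-20*(-5)) = (-1*(-4) - 10)*100 = (4 - 10)*100 = -6*100 = -600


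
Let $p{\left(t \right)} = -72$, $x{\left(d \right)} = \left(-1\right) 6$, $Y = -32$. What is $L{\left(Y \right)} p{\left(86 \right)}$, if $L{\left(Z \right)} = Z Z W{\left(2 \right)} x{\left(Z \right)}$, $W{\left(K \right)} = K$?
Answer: $884736$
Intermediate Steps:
$x{\left(d \right)} = -6$
$L{\left(Z \right)} = - 12 Z^{2}$ ($L{\left(Z \right)} = Z Z 2 \left(-6\right) = Z 2 Z \left(-6\right) = Z \left(- 12 Z\right) = - 12 Z^{2}$)
$L{\left(Y \right)} p{\left(86 \right)} = - 12 \left(-32\right)^{2} \left(-72\right) = \left(-12\right) 1024 \left(-72\right) = \left(-12288\right) \left(-72\right) = 884736$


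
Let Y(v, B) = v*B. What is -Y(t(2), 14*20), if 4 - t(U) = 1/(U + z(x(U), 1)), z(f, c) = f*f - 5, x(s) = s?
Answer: -840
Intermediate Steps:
z(f, c) = -5 + f² (z(f, c) = f² - 5 = -5 + f²)
t(U) = 4 - 1/(-5 + U + U²) (t(U) = 4 - 1/(U + (-5 + U²)) = 4 - 1/(-5 + U + U²))
Y(v, B) = B*v
-Y(t(2), 14*20) = -14*20*(-21 + 4*2 + 4*2²)/(-5 + 2 + 2²) = -280*(-21 + 8 + 4*4)/(-5 + 2 + 4) = -280*(-21 + 8 + 16)/1 = -280*1*3 = -280*3 = -1*840 = -840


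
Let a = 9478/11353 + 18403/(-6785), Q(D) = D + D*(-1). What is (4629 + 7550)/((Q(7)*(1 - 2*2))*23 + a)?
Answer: -938149648795/144621029 ≈ -6487.0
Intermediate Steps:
Q(D) = 0 (Q(D) = D - D = 0)
a = -144621029/77030105 (a = 9478*(1/11353) + 18403*(-1/6785) = 9478/11353 - 18403/6785 = -144621029/77030105 ≈ -1.8775)
(4629 + 7550)/((Q(7)*(1 - 2*2))*23 + a) = (4629 + 7550)/((0*(1 - 2*2))*23 - 144621029/77030105) = 12179/((0*(1 - 4))*23 - 144621029/77030105) = 12179/((0*(-3))*23 - 144621029/77030105) = 12179/(0*23 - 144621029/77030105) = 12179/(0 - 144621029/77030105) = 12179/(-144621029/77030105) = 12179*(-77030105/144621029) = -938149648795/144621029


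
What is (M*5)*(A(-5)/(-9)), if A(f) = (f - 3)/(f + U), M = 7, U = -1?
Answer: -140/27 ≈ -5.1852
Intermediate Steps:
A(f) = (-3 + f)/(-1 + f) (A(f) = (f - 3)/(f - 1) = (-3 + f)/(-1 + f))
(M*5)*(A(-5)/(-9)) = (7*5)*(((-3 - 5)/(-1 - 5))/(-9)) = 35*((-8/(-6))*(-1/9)) = 35*(-1/6*(-8)*(-1/9)) = 35*((4/3)*(-1/9)) = 35*(-4/27) = -140/27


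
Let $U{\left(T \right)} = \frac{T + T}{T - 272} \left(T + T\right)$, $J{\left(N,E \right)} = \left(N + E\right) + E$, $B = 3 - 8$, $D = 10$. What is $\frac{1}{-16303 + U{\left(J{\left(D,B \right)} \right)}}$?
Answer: $- \frac{1}{16303} \approx -6.1338 \cdot 10^{-5}$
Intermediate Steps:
$B = -5$ ($B = 3 - 8 = -5$)
$J{\left(N,E \right)} = N + 2 E$ ($J{\left(N,E \right)} = \left(E + N\right) + E = N + 2 E$)
$U{\left(T \right)} = \frac{4 T^{2}}{-272 + T}$ ($U{\left(T \right)} = \frac{2 T}{-272 + T} 2 T = \frac{4 T^{2}}{-272 + T}$)
$\frac{1}{-16303 + U{\left(J{\left(D,B \right)} \right)}} = \frac{1}{-16303 + \frac{4 \left(10 + 2 \left(-5\right)\right)^{2}}{-272 + \left(10 + 2 \left(-5\right)\right)}} = \frac{1}{-16303 + \frac{4 \left(10 - 10\right)^{2}}{-272 + \left(10 - 10\right)}} = \frac{1}{-16303 + \frac{4 \cdot 0^{2}}{-272 + 0}} = \frac{1}{-16303 + 4 \cdot 0 \frac{1}{-272}} = \frac{1}{-16303 + 4 \cdot 0 \left(- \frac{1}{272}\right)} = \frac{1}{-16303 + 0} = \frac{1}{-16303} = - \frac{1}{16303}$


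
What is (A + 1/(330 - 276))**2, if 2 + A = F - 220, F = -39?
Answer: 198612649/2916 ≈ 68111.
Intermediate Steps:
A = -261 (A = -2 + (-39 - 220) = -2 - 259 = -261)
(A + 1/(330 - 276))**2 = (-261 + 1/(330 - 276))**2 = (-261 + 1/54)**2 = (-14093/54)**2 = 198612649/2916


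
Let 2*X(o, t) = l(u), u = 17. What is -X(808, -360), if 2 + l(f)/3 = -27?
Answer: 87/2 ≈ 43.500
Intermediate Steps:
l(f) = -87 (l(f) = -6 + 3*(-27) = -6 - 81 = -87)
X(o, t) = -87/2 (X(o, t) = (½)*(-87) = -87/2)
-X(808, -360) = -1*(-87/2) = 87/2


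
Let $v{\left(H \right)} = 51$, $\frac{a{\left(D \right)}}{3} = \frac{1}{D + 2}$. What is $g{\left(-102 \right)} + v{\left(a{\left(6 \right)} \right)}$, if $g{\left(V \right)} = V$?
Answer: $-51$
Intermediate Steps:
$a{\left(D \right)} = \frac{3}{2 + D}$ ($a{\left(D \right)} = \frac{3}{D + 2} = \frac{3}{2 + D}$)
$g{\left(-102 \right)} + v{\left(a{\left(6 \right)} \right)} = -102 + 51 = -51$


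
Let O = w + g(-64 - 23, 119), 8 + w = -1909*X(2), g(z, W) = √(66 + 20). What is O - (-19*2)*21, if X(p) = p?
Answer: -3028 + √86 ≈ -3018.7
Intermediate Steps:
g(z, W) = √86
w = -3826 (w = -8 - 1909*2 = -8 - 3818 = -3826)
O = -3826 + √86 ≈ -3816.7
O - (-19*2)*21 = (-3826 + √86) - (-19*2)*21 = (-3826 + √86) - (-38)*21 = (-3826 + √86) - 1*(-798) = (-3826 + √86) + 798 = -3028 + √86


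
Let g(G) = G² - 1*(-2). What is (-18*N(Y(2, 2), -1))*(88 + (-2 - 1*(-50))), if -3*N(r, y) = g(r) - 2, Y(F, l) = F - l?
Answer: 0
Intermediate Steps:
g(G) = 2 + G² (g(G) = G² + 2 = 2 + G²)
N(r, y) = -r²/3 (N(r, y) = -((2 + r²) - 2)/3 = -r²/3)
(-18*N(Y(2, 2), -1))*(88 + (-2 - 1*(-50))) = (-(-6)*(2 - 1*2)²)*(88 + (-2 - 1*(-50))) = (-(-6)*(2 - 2)²)*(88 + (-2 + 50)) = (-(-6)*0²)*(88 + 48) = -(-6)*0*136 = -18*0*136 = 0*136 = 0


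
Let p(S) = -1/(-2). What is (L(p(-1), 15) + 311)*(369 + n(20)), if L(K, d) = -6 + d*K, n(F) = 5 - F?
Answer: 110625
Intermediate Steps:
p(S) = 1/2 (p(S) = -1*(-1/2) = 1/2)
L(K, d) = -6 + K*d
(L(p(-1), 15) + 311)*(369 + n(20)) = ((-6 + (1/2)*15) + 311)*(369 + (5 - 1*20)) = ((-6 + 15/2) + 311)*(369 + (5 - 20)) = (3/2 + 311)*(369 - 15) = (625/2)*354 = 110625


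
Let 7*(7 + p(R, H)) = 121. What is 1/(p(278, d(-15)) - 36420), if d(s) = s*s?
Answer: -7/254868 ≈ -2.7465e-5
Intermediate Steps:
d(s) = s²
p(R, H) = 72/7 (p(R, H) = -7 + (⅐)*121 = -7 + 121/7 = 72/7)
1/(p(278, d(-15)) - 36420) = 1/(72/7 - 36420) = 1/(-254868/7) = -7/254868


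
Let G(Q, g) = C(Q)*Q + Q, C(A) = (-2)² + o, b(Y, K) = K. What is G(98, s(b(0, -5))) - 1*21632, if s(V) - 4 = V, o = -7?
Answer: -21828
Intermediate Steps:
s(V) = 4 + V
C(A) = -3 (C(A) = (-2)² - 7 = 4 - 7 = -3)
G(Q, g) = -2*Q (G(Q, g) = -3*Q + Q = -2*Q)
G(98, s(b(0, -5))) - 1*21632 = -2*98 - 1*21632 = -196 - 21632 = -21828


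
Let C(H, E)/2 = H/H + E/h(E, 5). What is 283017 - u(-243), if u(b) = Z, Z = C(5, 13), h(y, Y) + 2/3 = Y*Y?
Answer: 20660017/73 ≈ 2.8301e+5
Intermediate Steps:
h(y, Y) = -2/3 + Y**2 (h(y, Y) = -2/3 + Y*Y = -2/3 + Y**2)
C(H, E) = 2 + 6*E/73 (C(H, E) = 2*(H/H + E/(-2/3 + 5**2)) = 2*(1 + E/(-2/3 + 25)) = 2*(1 + E/(73/3)) = 2*(1 + E*(3/73)) = 2*(1 + 3*E/73) = 2 + 6*E/73)
Z = 224/73 (Z = 2 + (6/73)*13 = 2 + 78/73 = 224/73 ≈ 3.0685)
u(b) = 224/73
283017 - u(-243) = 283017 - 1*224/73 = 283017 - 224/73 = 20660017/73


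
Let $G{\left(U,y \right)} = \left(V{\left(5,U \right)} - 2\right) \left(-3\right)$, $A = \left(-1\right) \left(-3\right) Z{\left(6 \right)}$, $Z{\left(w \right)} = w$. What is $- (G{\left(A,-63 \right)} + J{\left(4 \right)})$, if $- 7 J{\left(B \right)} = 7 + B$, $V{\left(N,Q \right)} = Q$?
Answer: $\frac{347}{7} \approx 49.571$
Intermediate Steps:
$J{\left(B \right)} = -1 - \frac{B}{7}$ ($J{\left(B \right)} = - \frac{7 + B}{7} = -1 - \frac{B}{7}$)
$A = 18$ ($A = \left(-1\right) \left(-3\right) 6 = 3 \cdot 6 = 18$)
$G{\left(U,y \right)} = 6 - 3 U$ ($G{\left(U,y \right)} = \left(U - 2\right) \left(-3\right) = \left(-2 + U\right) \left(-3\right) = 6 - 3 U$)
$- (G{\left(A,-63 \right)} + J{\left(4 \right)}) = - (\left(6 - 54\right) - \frac{11}{7}) = - (-48 - \frac{11}{7}) = \left(-1\right) \left(- \frac{347}{7}\right) = \frac{347}{7}$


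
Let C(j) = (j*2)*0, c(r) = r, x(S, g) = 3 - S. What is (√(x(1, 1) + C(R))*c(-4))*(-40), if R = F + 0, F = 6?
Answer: 160*√2 ≈ 226.27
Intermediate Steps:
R = 6 (R = 6 + 0 = 6)
C(j) = 0 (C(j) = (2*j)*0 = 0)
(√(x(1, 1) + C(R))*c(-4))*(-40) = (√((3 - 1*1) + 0)*(-4))*(-40) = (√((3 - 1) + 0)*(-4))*(-40) = (√(2 + 0)*(-4))*(-40) = (√2*(-4))*(-40) = -4*√2*(-40) = 160*√2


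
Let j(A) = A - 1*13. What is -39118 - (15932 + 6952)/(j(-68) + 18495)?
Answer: -120056956/3069 ≈ -39119.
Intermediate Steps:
j(A) = -13 + A (j(A) = A - 13 = -13 + A)
-39118 - (15932 + 6952)/(j(-68) + 18495) = -39118 - (15932 + 6952)/((-13 - 68) + 18495) = -39118 - 22884/(-81 + 18495) = -39118 - 22884/18414 = -39118 - 1*3814/3069 = -39118 - 3814/3069 = -120056956/3069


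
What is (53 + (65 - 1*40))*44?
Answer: 3432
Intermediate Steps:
(53 + (65 - 1*40))*44 = (53 + (65 - 40))*44 = (53 + 25)*44 = 78*44 = 3432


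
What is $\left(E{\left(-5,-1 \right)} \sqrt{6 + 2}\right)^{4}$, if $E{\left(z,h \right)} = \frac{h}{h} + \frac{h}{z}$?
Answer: $\frac{82944}{625} \approx 132.71$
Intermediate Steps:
$E{\left(z,h \right)} = 1 + \frac{h}{z}$
$\left(E{\left(-5,-1 \right)} \sqrt{6 + 2}\right)^{4} = \left(\frac{-1 - 5}{-5} \sqrt{6 + 2}\right)^{4} = \left(\left(- \frac{1}{5}\right) \left(-6\right) \sqrt{8}\right)^{4} = \left(\frac{6 \cdot 2 \sqrt{2}}{5}\right)^{4} = \left(\frac{12 \sqrt{2}}{5}\right)^{4} = \frac{82944}{625}$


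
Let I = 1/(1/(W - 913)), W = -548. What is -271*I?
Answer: 395931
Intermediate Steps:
I = -1461 (I = 1/(1/(-548 - 913)) = 1/(1/(-1461)) = 1/(-1/1461) = -1461)
-271*I = -271*(-1461) = 395931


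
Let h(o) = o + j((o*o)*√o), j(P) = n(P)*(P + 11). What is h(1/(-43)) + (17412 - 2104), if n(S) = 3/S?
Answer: 658372/43 - 61017*I*√43 ≈ 15311.0 - 4.0012e+5*I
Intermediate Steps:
j(P) = 3*(11 + P)/P (j(P) = (3/P)*(P + 11) = (3/P)*(11 + P) = 3*(11 + P)/P)
h(o) = 3 + o + 33/o^(5/2) (h(o) = o + (3 + 33/(((o*o)*√o))) = o + (3 + 33/((o²*√o))) = o + (3 + 33/(o^(5/2))) = o + (3 + 33/o^(5/2)) = 3 + o + 33/o^(5/2))
h(1/(-43)) + (17412 - 2104) = (3 + 1/(-43) + 33/(1/(-43))^(5/2)) + (17412 - 2104) = (3 - 1/43 + 33/(-1/43)^(5/2)) + 15308 = (3 - 1/43 + 33*(-1849*I*√43)) + 15308 = (3 - 1/43 - 61017*I*√43) + 15308 = (128/43 - 61017*I*√43) + 15308 = 658372/43 - 61017*I*√43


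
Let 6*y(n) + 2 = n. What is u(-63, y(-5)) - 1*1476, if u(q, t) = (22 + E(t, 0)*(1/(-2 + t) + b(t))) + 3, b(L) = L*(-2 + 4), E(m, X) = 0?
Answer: -1451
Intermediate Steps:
y(n) = -⅓ + n/6
b(L) = 2*L (b(L) = L*2 = 2*L)
u(q, t) = 25 (u(q, t) = (22 + 0*(1/(-2 + t) + 2*t)) + 3 = (22 + 0) + 3 = 22 + 3 = 25)
u(-63, y(-5)) - 1*1476 = 25 - 1*1476 = 25 - 1476 = -1451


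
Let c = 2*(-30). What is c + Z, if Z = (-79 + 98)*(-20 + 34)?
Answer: 206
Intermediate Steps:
Z = 266 (Z = 19*14 = 266)
c = -60
c + Z = -60 + 266 = 206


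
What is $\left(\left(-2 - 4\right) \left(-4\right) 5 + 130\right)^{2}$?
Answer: $62500$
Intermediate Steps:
$\left(\left(-2 - 4\right) \left(-4\right) 5 + 130\right)^{2} = \left(\left(-6\right) \left(-4\right) 5 + 130\right)^{2} = \left(24 \cdot 5 + 130\right)^{2} = \left(120 + 130\right)^{2} = 250^{2} = 62500$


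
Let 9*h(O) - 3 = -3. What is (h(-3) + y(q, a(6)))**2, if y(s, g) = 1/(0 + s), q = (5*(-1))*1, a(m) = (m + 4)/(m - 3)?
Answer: 1/25 ≈ 0.040000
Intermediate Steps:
a(m) = (4 + m)/(-3 + m)
q = -5 (q = -5*1 = -5)
h(O) = 0 (h(O) = 1/3 + (1/9)*(-3) = 1/3 - 1/3 = 0)
y(s, g) = 1/s
(h(-3) + y(q, a(6)))**2 = (0 + 1/(-5))**2 = (0 - 1/5)**2 = (-1/5)**2 = 1/25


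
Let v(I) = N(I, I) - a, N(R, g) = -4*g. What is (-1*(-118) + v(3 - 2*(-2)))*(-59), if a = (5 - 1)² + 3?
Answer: -4189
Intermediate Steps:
a = 19 (a = 4² + 3 = 16 + 3 = 19)
v(I) = -19 - 4*I (v(I) = -4*I - 1*19 = -4*I - 19 = -19 - 4*I)
(-1*(-118) + v(3 - 2*(-2)))*(-59) = (-1*(-118) + (-19 - 4*(3 - 2*(-2))))*(-59) = (118 + (-19 - 4*(3 + 4)))*(-59) = (118 + (-19 - 4*7))*(-59) = (118 + (-19 - 28))*(-59) = (118 - 47)*(-59) = 71*(-59) = -4189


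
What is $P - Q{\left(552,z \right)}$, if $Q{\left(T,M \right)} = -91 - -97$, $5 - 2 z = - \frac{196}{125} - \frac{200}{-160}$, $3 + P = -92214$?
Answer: $-92223$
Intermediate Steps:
$P = -92217$ ($P = -3 - 92214 = -92217$)
$z = \frac{2659}{1000}$ ($z = \frac{5}{2} - \frac{- \frac{196}{125} - \frac{200}{-160}}{2} = \frac{5}{2} - \frac{\left(-196\right) \frac{1}{125} - - \frac{5}{4}}{2} = \frac{5}{2} - \frac{- \frac{196}{125} + \frac{5}{4}}{2} = \frac{5}{2} - - \frac{159}{1000} = \frac{5}{2} + \frac{159}{1000} = \frac{2659}{1000} \approx 2.659$)
$Q{\left(T,M \right)} = 6$ ($Q{\left(T,M \right)} = -91 + 97 = 6$)
$P - Q{\left(552,z \right)} = -92217 - 6 = -92223$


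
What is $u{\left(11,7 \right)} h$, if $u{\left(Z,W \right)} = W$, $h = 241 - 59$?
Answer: $1274$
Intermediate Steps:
$h = 182$ ($h = 241 - 59 = 182$)
$u{\left(11,7 \right)} h = 7 \cdot 182 = 1274$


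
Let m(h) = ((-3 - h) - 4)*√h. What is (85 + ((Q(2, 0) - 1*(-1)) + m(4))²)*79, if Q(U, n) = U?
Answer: 35234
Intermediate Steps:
m(h) = √h*(-7 - h) (m(h) = (-7 - h)*√h = √h*(-7 - h))
(85 + ((Q(2, 0) - 1*(-1)) + m(4))²)*79 = (85 + ((2 - 1*(-1)) + √4*(-7 - 1*4))²)*79 = (85 + ((2 + 1) + 2*(-7 - 4))²)*79 = (85 + (3 + 2*(-11))²)*79 = (85 + (3 - 22)²)*79 = (85 + (-19)²)*79 = (85 + 361)*79 = 446*79 = 35234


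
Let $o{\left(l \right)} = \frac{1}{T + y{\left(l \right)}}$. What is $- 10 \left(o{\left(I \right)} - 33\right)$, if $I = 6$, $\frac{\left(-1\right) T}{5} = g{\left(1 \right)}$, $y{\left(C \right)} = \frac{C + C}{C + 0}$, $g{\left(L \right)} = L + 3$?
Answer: $\frac{2975}{9} \approx 330.56$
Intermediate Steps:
$g{\left(L \right)} = 3 + L$
$y{\left(C \right)} = 2$ ($y{\left(C \right)} = \frac{2 C}{C} = 2$)
$T = -20$ ($T = - 5 \left(3 + 1\right) = \left(-5\right) 4 = -20$)
$o{\left(l \right)} = - \frac{1}{18}$ ($o{\left(l \right)} = \frac{1}{-20 + 2} = \frac{1}{-18} = - \frac{1}{18}$)
$- 10 \left(o{\left(I \right)} - 33\right) = - 10 \left(- \frac{1}{18} - 33\right) = \left(-10\right) \left(- \frac{595}{18}\right) = \frac{2975}{9}$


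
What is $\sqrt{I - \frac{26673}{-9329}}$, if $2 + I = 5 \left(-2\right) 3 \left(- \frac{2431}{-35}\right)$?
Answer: $\frac{i \sqrt{8882297841767}}{65303} \approx 45.638 i$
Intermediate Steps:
$I = - \frac{14600}{7}$ ($I = -2 + 5 \left(-2\right) 3 \left(- \frac{2431}{-35}\right) = -2 + \left(-10\right) 3 \left(\left(-2431\right) \left(- \frac{1}{35}\right)\right) = -2 - \frac{14586}{7} = - \frac{14600}{7} \approx -2085.7$)
$\sqrt{I - \frac{26673}{-9329}} = \sqrt{- \frac{14600}{7} - \frac{26673}{-9329}} = \sqrt{- \frac{14600}{7} - - \frac{26673}{9329}} = \sqrt{- \frac{14600}{7} + \frac{26673}{9329}} = \sqrt{- \frac{136016689}{65303}} = \frac{i \sqrt{8882297841767}}{65303}$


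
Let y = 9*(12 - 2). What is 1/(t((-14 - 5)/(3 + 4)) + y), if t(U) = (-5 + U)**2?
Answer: 49/7326 ≈ 0.0066885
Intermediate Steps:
y = 90 (y = 9*10 = 90)
1/(t((-14 - 5)/(3 + 4)) + y) = 1/((-5 + (-14 - 5)/(3 + 4))**2 + 90) = 1/((-5 - 19/7)**2 + 90) = 1/((-54/7)**2 + 90) = 1/(2916/49 + 90) = 1/(7326/49) = 49/7326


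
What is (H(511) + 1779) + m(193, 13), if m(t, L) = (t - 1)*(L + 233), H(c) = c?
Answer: 49522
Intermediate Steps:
m(t, L) = (-1 + t)*(233 + L)
(H(511) + 1779) + m(193, 13) = (511 + 1779) + (-233 - 1*13 + 233*193 + 13*193) = 2290 + (-233 - 13 + 44969 + 2509) = 2290 + 47232 = 49522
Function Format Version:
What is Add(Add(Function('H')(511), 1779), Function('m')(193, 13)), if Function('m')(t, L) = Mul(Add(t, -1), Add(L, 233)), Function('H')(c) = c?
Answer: 49522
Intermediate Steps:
Function('m')(t, L) = Mul(Add(-1, t), Add(233, L))
Add(Add(Function('H')(511), 1779), Function('m')(193, 13)) = Add(Add(511, 1779), Add(-233, Mul(-1, 13), Mul(233, 193), Mul(13, 193))) = Add(2290, Add(-233, -13, 44969, 2509)) = Add(2290, 47232) = 49522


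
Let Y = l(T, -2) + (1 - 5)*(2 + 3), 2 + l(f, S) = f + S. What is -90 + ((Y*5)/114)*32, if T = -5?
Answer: -7450/57 ≈ -130.70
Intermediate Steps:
l(f, S) = -2 + S + f (l(f, S) = -2 + (f + S) = -2 + (S + f) = -2 + S + f)
Y = -29 (Y = (-2 - 2 - 5) + (1 - 5)*(2 + 3) = -9 - 4*5 = -9 - 20 = -29)
-90 + ((Y*5)/114)*32 = -90 + (-29*5/114)*32 = -90 - 145*1/114*32 = -90 - 145/114*32 = -90 - 2320/57 = -7450/57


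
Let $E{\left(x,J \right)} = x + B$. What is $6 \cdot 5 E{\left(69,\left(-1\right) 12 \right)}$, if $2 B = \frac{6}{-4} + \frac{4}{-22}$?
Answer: $\frac{44985}{22} \approx 2044.8$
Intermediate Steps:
$B = - \frac{37}{44}$ ($B = \frac{\frac{6}{-4} + \frac{4}{-22}}{2} = \frac{6 \left(- \frac{1}{4}\right) + 4 \left(- \frac{1}{22}\right)}{2} = \frac{- \frac{3}{2} - \frac{2}{11}}{2} = \frac{1}{2} \left(- \frac{37}{22}\right) = - \frac{37}{44} \approx -0.84091$)
$E{\left(x,J \right)} = - \frac{37}{44} + x$ ($E{\left(x,J \right)} = x - \frac{37}{44} = - \frac{37}{44} + x$)
$6 \cdot 5 E{\left(69,\left(-1\right) 12 \right)} = 6 \cdot 5 \left(- \frac{37}{44} + 69\right) = 30 \cdot \frac{2999}{44} = \frac{44985}{22}$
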